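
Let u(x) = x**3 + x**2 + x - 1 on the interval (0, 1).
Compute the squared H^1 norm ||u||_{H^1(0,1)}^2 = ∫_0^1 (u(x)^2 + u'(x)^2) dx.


||u||_{H^1}^2 = 1247/105

The H^1 norm (squared) on an interval (0, L) is
  ||u||_{H^1}^2 = ∫_0^L u(x)^2 dx + ∫_0^L u'(x)^2 dx.
Compute u'(x) = 3*x**2 + 2*x + 1.
Then u(x)^2 = x**6 + 2*x**5 + 3*x**4 - x**2 - 2*x + 1 and u'(x)^2 = 9*x**4 + 12*x**3 + 10*x**2 + 4*x + 1.
Integrate each monomial from 0 to 1 using ∫_0^1 c·x^n dx = c·1^(n+1)/(n+1):
  ∫_0^1 u(x)^2 dx = ∫_0^1 (x^6 + 2*x^5 + 3*x^4 - x^2 - 2*x + 1) dx. Term by term:
    ∫_0^1 x^6 dx = 1/7;  ∫_0^1 2*x^5 dx = 1/3;  ∫_0^1 3*x^4 dx = 3/5;
    ∫_0^1 -x^2 dx = -1/3;  ∫_0^1 -2*x dx = -1;  ∫_0^1 1 dx = 1.
  Sum: 1/7 + 1/3 + 3/5 − 1/3 − 1 + 1 = 26/35.
  ∫_0^1 u'(x)^2 dx = ∫_0^1 (9*x^4 + 12*x^3 + 10*x^2 + 4*x + 1) dx. Term by term:
    ∫_0^1 9*x^4 dx = 9/5;  ∫_0^1 12*x^3 dx = 3;  ∫_0^1 10*x^2 dx = 10/3;
    ∫_0^1 4*x dx = 2;  ∫_0^1 1 dx = 1.
  Sum: 9/5 + 3 + 10/3 + 2 + 1 = 167/15.
Adding: ||u||_{H^1}^2 = 26/35 + 167/15 = 1247/105.


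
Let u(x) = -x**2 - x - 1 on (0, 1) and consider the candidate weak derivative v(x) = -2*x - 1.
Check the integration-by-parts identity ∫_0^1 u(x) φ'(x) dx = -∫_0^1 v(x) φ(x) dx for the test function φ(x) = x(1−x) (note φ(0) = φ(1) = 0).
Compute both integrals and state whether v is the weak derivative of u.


LHS = 1/3, RHS = 1/3. Yes, v = u' weakly.

u(x) = -x**2 - x - 1, classical derivative u'(x) = -2*x - 1.
φ(x) = x(1−x), so φ'(x) = 1 - 2*x.
Note φ(0) = φ(1) = 0, so the boundary term u·φ vanishes.
LHS = ∫_0^1 u(x) φ'(x) dx = ∫_0^1 (2*x^3 + x^2 + x - 1) dx. Term by term:
  ∫_0^1 2*x^3 dx = 1/2;  ∫_0^1 x^2 dx = 1/3;  ∫_0^1 x dx = 1/2;
  ∫_0^1 -1 dx = -1.
Sum: 1/2 + 1/3 + 1/2 − 1 = 1/3.
So LHS = 1/3.
∫_0^1 v(x) φ(x) dx = ∫_0^1 (2*x^3 - x^2 - x) dx. Term by term:
  ∫_0^1 2*x^3 dx = 1/2;  ∫_0^1 -x^2 dx = -1/3;  ∫_0^1 -x dx = -1/2.
Sum: 1/2 − 1/3 − 1/2 = -1/3.
So RHS = -∫_0^1 v(x) φ(x) dx = 1/3.
LHS = RHS, so the identity holds for this test φ.
Moreover u is smooth here and v(x) = u'(x) = -2*x - 1 pointwise, so the identity holds for every test function. Hence v is the weak derivative of u.


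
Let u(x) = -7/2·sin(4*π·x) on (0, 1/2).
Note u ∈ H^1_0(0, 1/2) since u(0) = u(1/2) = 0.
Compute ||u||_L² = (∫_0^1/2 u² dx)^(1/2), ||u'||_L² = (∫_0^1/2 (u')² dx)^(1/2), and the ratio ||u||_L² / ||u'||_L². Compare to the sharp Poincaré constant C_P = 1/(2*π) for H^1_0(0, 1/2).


||u||_L² / ||u'||_L² = 1/(4*π) < C_P = 1/(2*π).

u(x) = -7/2·sin(4*π·x), so u'(x) = -14*π*cos(4*π*x).
Writing u(x) = A·sin(kπx/L) with A = -7/2 and k = 2, use ∫_0^L sin²(kπx/L) dx = L/2 and ∫_0^L cos²(kπx/L) dx = L/2.
u² = 49/4·sin²(4*π·x) and (u')² = 196*π^2·cos²(4*π·x), and each of sin², cos² integrates to L/2 = 1/4 over (0, 1/2).
∫_0^1/2 u² dx = 49/16, so ||u||_L² = 7/4.
∫_0^1/2 (u')² dx = 49*π^2, so ||u'||_L² = 7*π.
Ratio ||u||_L² / ||u'||_L² = 1/(4*π).
Sharp Poincaré constant on H^1_0(0, 1/2) is C_P = L/π = 1/(2*π), achieved by sin(2*π·x).
This is the k = 2 harmonic; the ratio L/(kπ) is strictly less than C_P = L/π, consistent with the sharp inequality ||u||_L² ≤ C_P ||u'||_L².


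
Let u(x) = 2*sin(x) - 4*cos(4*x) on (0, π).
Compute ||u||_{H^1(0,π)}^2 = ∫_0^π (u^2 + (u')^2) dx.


||u||_{H^1(0,π)}^2 = 544/15 + 140*π

u'(x) = 16*sin(4*x) + 2*cos(x).
Expand u² and (u')² and integrate term by term on (0, π), using: for integers n ≥ 1, ∫_0^π sin²(nx) dx = ∫_0^π cos²(nx) dx = π/2; for n ≠ n', ∫_0^π sin(nx)sin(n'x) dx = ∫_0^π cos(nx)cos(n'x) dx = 0; and by product-to-sum, ∫_0^π sin(nx)cos(n'x) dx = ½∫_0^π [sin((n+n')x) + sin((n−n')x)] dx, which is 0 when n+n' is even and 2n/(n²−n'²) when n+n' is odd (it need not vanish on (0, π)).
  u² squared terms: (-4)²·∫cos(4x)² dx = 16·π/2 = 8*π;  (2)²·∫sin(x)² dx = 4·π/2 = 2*π.
  u² cross terms: 2·(-4)·(2)·∫cos(4x)·sin(x) dx = -16·(-2/15) = 32/15.
  So ∫_0^π u² dx = 8*π + 2*π + 32/15 = 32/15 + 10*π.
  (u')² squared terms: (2)²·∫cos(x)² dx = 4·π/2 = 2*π;  (16)²·∫sin(4x)² dx = 256·π/2 = 128*π.
  (u')² cross terms: 2·(2)·(16)·∫cos(x)·sin(4x) dx = 64·(8/15) = 512/15.
  So ∫_0^π (u')² dx = 2*π + 128*π + 512/15 = 512/15 + 130*π.
||u||_{H^1}^2 = (32/15 + 10*π) + (512/15 + 130*π) = 544/15 + 140*π.


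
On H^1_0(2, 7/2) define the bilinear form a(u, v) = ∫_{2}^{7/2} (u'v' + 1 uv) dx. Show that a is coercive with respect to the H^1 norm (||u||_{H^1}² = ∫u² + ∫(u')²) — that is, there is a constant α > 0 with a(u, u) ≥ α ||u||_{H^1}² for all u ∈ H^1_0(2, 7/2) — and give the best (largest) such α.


α = 1

Coercivity of a(·,·) on H^1_0(2, 7/2) means a(u, u) ≥ α ||u||_{H^1}² for every u ∈ H^1_0.
The interval has length L = 3/2, and Poincaré/coercivity depend only on L. Here a(u, u) = ∫(u')² + (1)·∫u².
Here c = 1 ≥ 1, so a(u,u) = ∫(u')² + c∫u² ≥ ∫(u')² + ∫u² = ||u||_{H^1}², i.e. α = 1 works. No larger α is possible: a(u,u) ≥ α||u||_{H^1}² means (1−α)∫(u')² ≥ (α−c)∫u², and for the modes u_n = sin(nπ(x−x₀)/L) (x₀ the left endpoint) one has ∫u_n²/∫(u_n')² = (L/(nπ))² → 0, so a(u_n,u_n)/||u_n||_{H^1}² → 1. Hence the optimal constant is α = 1.
Therefore α = 1.


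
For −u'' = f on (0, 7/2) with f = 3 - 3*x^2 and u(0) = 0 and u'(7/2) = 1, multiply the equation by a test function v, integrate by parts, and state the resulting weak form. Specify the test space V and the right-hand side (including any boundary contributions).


V = {v ∈ H^1(0, 7/2) : v(0) = 0} (test functions vanish at x = 0 where u is specified); weak form: ∫_0^7/2 u'v' dx = ∫_0^7/2 (3 - 3*x^2) v dx + v(7/2) for all v ∈ V.

Multiply both sides by a test function v and integrate from 0 to 7/2:
  ∫_0^7/2 −u''(x) v(x) dx = ∫_0^7/2 f(x) v(x) dx.
Integrate the LHS by parts once:
  ∫_0^7/2 −u'' v dx = −[u'(x) v(x)]_0^7/2 + ∫_0^7/2 u'(x) v'(x) dx.
Thus ∫_0^7/2 u'(x) v'(x) dx = ∫_0^7/2 f(x) v(x) dx + [u'(x) v(x)]_0^7/2.
Choose V so that boundary terms are either known or forced to vanish.
Mixed BC: u(0) = 0 (Dirichlet) and u'(7/2) = 1 (Neumann). Define V = {v ∈ H^1(0, 7/2) : v(0) = 0}. Then [u' v]_0^7/2 = u'(7/2)·v(7/2) − u'(0)·0 = v(7/2).
Weak formulation: find u (satisfying any essential BC) such that ∫_0^7/2 u'(x) v'(x) dx = ∫_0^7/2 f v dx + v(7/2) for all v ∈ V (Dirichlet at 0 absorbed into V; Neumann datum at x = 7/2 contributes the boundary term).
Substituting f(x) = 3 - 3*x^2, the right-hand side is ∫_0^7/2 (3 - 3*x^2) v dx + v(7/2).


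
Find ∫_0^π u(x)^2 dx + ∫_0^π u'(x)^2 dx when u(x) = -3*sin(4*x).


||u||_{H^1(0,π)}^2 = 153*π/2

u'(x) = -12*cos(4*x).
Expand u² and (u')² and integrate term by term on (0, π), using: for integers n ≥ 1, ∫_0^π sin²(nx) dx = ∫_0^π cos²(nx) dx = π/2; for n ≠ n', ∫_0^π sin(nx)sin(n'x) dx = ∫_0^π cos(nx)cos(n'x) dx = 0; and by product-to-sum, ∫_0^π sin(nx)cos(n'x) dx = ½∫_0^π [sin((n+n')x) + sin((n−n')x)] dx, which is 0 when n+n' is even and 2n/(n²−n'²) when n+n' is odd (it need not vanish on (0, π)).
  u² squared terms: (-3)²·∫sin(4x)² dx = 9·π/2 = 9*π/2.
  So ∫_0^π u² dx = 9*π/2.
  (u')² squared terms: (-12)²·∫cos(4x)² dx = 144·π/2 = 72*π.
  So ∫_0^π (u')² dx = 72*π.
||u||_{H^1}^2 = (9*π/2) + (72*π) = 153*π/2.


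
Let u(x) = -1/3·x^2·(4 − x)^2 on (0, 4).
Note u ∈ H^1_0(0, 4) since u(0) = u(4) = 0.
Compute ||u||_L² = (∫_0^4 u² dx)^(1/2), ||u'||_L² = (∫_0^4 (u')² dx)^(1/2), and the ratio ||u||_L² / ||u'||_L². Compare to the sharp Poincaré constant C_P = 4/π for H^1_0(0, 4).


||u||_L² / ||u'||_L² = 2*sqrt(3)/3 < C_P = 4/π.

u(x) = -1/3·x^2·(4 − x)^2, so u'(x) = 4*x*(-x^2 + 6*x - 8)/3.
u(x) = -1/3·x^2·(4 − x)^2 vanishes at x = 0 and x = 4, so u ∈ H^1_0(0, 4). Differentiate via the product rule and integrate the resulting polynomials term by term.
  ∫_0^4 u² dx = ∫_0^4 (x^8/9 - 16*x^7/9 + 32*x^6/3 - 256*x^5/9 + 256*x^4/9) dx. Term by term:
    ∫_0^4 x^8/9 dx = 262144/81;  ∫_0^4 -16*x^7/9 dx = -131072/9;  ∫_0^4 32*x^6/3 dx = 524288/21;
    ∫_0^4 -256*x^5/9 dx = -524288/27;  ∫_0^4 256*x^4/9 dx = 262144/45.
  Sum: 262144/81 − 131072/9 + 524288/21 − 524288/27 + 262144/45 = 131072/2835.
  ∫_0^4 (u')² dx = ∫_0^4 (16*x^6/9 - 64*x^5/3 + 832*x^4/9 - 512*x^3/3 + 1024*x^2/9) dx. Term by term:
    ∫_0^4 16*x^6/9 dx = 262144/63;  ∫_0^4 -64*x^5/3 dx = -131072/9;  ∫_0^4 832*x^4/9 dx = 851968/45;
    ∫_0^4 -512*x^3/3 dx = -32768/3;  ∫_0^4 1024*x^2/9 dx = 65536/27.
  Sum: 262144/63 − 131072/9 + 851968/45 − 32768/3 + 65536/27 = 32768/945.
∫_0^4 u² dx = 131072/2835, so ||u||_L² = 256*sqrt(70)/315.
∫_0^4 (u')² dx = 32768/945, so ||u'||_L² = 128*sqrt(210)/315.
Ratio ||u||_L² / ||u'||_L² = 2*sqrt(3)/3.
Sharp Poincaré constant on H^1_0(0, 4) is C_P = L/π = 4/π, achieved by sin(π/4·x).
A polynomial bump cannot attain the sharp Poincaré constant (only the first sine eigenfunction does), so the ratio is strictly less than C_P, consistent with ||u||_L² ≤ C_P ||u'||_L².


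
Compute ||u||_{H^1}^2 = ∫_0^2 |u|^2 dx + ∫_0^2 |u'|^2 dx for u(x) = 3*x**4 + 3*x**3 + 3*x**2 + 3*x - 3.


||u||_{H^1}^2 = 329296/35

The H^1 norm (squared) on an interval (0, L) is
  ||u||_{H^1}^2 = ∫_0^L u(x)^2 dx + ∫_0^L u'(x)^2 dx.
Compute u'(x) = 12*x**3 + 9*x**2 + 6*x + 3.
Then u(x)^2 = 9*x**8 + 18*x**7 + 27*x**6 + 36*x**5 + 9*x**4 - 9*x**2 - 18*x + 9 and u'(x)^2 = 144*x**6 + 216*x**5 + 225*x**4 + 180*x**3 + 90*x**2 + 36*x + 9.
Integrate each monomial from 0 to 2 using ∫_0^2 c·x^n dx = c·2^(n+1)/(n+1):
  ∫_0^2 u(x)^2 dx = ∫_0^2 (9*x^8 + 18*x^7 + 27*x^6 + 36*x^5 + 9*x^4 - 9*x^2 - 18*x + 9) dx. Term by term:
    ∫_0^2 9*x^8 dx = 512;  ∫_0^2 18*x^7 dx = 576;  ∫_0^2 27*x^6 dx = 3456/7;
    ∫_0^2 36*x^5 dx = 384;  ∫_0^2 9*x^4 dx = 288/5;  ∫_0^2 -9*x^2 dx = -24;
    ∫_0^2 -18*x dx = -36;  ∫_0^2 9 dx = 18.
  Sum: 512 + 576 + 3456/7 + 384 + 288/5 − 24 − 36 + 18 = 69346/35.
  ∫_0^2 u'(x)^2 dx = ∫_0^2 (144*x^6 + 216*x^5 + 225*x^4 + 180*x^3 + 90*x^2 + 36*x + 9) dx. Term by term:
    ∫_0^2 144*x^6 dx = 18432/7;  ∫_0^2 216*x^5 dx = 2304;  ∫_0^2 225*x^4 dx = 1440;
    ∫_0^2 180*x^3 dx = 720;  ∫_0^2 90*x^2 dx = 240;  ∫_0^2 36*x dx = 72;
    ∫_0^2 9 dx = 18.
  Sum: 18432/7 + 2304 + 1440 + 720 + 240 + 72 + 18 = 51990/7.
Adding: ||u||_{H^1}^2 = 69346/35 + 51990/7 = 329296/35.


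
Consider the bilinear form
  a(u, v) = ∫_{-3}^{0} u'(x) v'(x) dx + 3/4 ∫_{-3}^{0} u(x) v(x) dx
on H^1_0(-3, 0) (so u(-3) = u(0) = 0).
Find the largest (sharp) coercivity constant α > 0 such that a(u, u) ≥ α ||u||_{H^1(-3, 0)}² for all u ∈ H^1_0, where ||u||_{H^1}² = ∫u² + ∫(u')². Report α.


α = (27/4 + π^2)/(9 + π^2)

Coercivity of a(·,·) on H^1_0(-3, 0) means a(u, u) ≥ α ||u||_{H^1}² for every u ∈ H^1_0.
The interval has length L = 3, and Poincaré/coercivity depend only on L. Here a(u, u) = ∫(u')² + (3/4)·∫u².
Here 0 < c = 3/4 < 1. The condition a(u,u) ≥ α||u||_{H^1}² reads (1−α)∫(u')² ≥ (α−c)∫u². Any admissible α is ≤ 1 (rapidly oscillating u have ∫u²/∫(u')² → 0), and α = 1 would force 0 ≥ (1−c)∫u², impossible since c < 1; so 1−α > 0. By the sharp Poincaré inequality on H^1_0 of an interval of length L, ∫(u')² ≥ (π/L)²∫u² with equality for the first sine mode sin(π(x−x₀)/L) (x₀ the left endpoint), so the inequality holds for all u iff (1−α)(π/L)² ≥ α − c, i.e. α ≤ ((π/L)² + c)/((π/L)² + 1) = (1 + c(L/π)²)/(1 + (L/π)²). With (π/L)² = π^2/9 and c = 3/4, the largest admissible constant is α = ((π/L)² + c)/((π/L)² + 1).
Simplifying, α = (27/4 + π^2)/(9 + π^2).


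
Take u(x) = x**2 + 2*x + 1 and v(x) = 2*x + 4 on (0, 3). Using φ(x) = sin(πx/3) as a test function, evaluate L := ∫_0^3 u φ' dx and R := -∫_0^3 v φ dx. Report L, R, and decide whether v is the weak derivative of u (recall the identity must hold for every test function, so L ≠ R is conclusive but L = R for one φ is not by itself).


LHS = -30/π, RHS = -42/π. No, v is not the weak derivative of u.

u(x) = x**2 + 2*x + 1, classical derivative u'(x) = 2*x + 2.
φ(x) = sin(πx/3), so φ'(x) = π*cos(π*x/3)/3.
Note φ(0) = φ(3) = 0, so the boundary term u·φ vanishes.
LHS = ∫_0^3 u(x) φ'(x) dx = ∫_0^3 (π*x^2*cos(π*x/3)/3 + 2*π*x*cos(π*x/3)/3 + π*cos(π*x/3)/3) dx. Term by term:
  ∫_0^3 π*cos(π*x/3)/3 dx = 0;  ∫_0^3 π*x^2*cos(π*x/3)/3 dx = -18/π;  ∫_0^3 2*π*x*cos(π*x/3)/3 dx = -12/π.
Sum: 0 − 18/π − 12/π = -30/π.
So LHS = -30/π.
∫_0^3 v(x) φ(x) dx = ∫_0^3 (2*x*sin(π*x/3) + 4*sin(π*x/3)) dx. Term by term:
  ∫_0^3 4*sin(π*x/3) dx = 24/π;  ∫_0^3 2*x*sin(π*x/3) dx = 18/π.
Sum: 24/π + 18/π = 42/π.
So RHS = -∫_0^3 v(x) φ(x) dx = -42/π.
LHS − RHS = 12/π ≠ 0, so the identity fails.
(For a valid weak derivative the identity must hold for EVERY test function, in particular this one. The failure shows v is NOT the weak derivative of u.)
Correct weak derivative would be u'(x) = 2*x + 2.


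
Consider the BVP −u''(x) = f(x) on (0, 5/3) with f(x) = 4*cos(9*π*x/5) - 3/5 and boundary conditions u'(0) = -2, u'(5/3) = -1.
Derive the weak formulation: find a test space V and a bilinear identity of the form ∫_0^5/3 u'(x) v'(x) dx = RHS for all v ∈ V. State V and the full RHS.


V = H^1(0, 5/3) (v unrestricted at boundary; u is determined up to an additive constant); weak form: ∫_0^5/3 u'v' dx = ∫_0^5/3 (4*cos(9*π*x/5) - 3/5) v dx − v(5/3) + 2·v(0) for all v ∈ V.

Multiply both sides by a test function v and integrate from 0 to 5/3:
  ∫_0^5/3 −u''(x) v(x) dx = ∫_0^5/3 f(x) v(x) dx.
Integrate the LHS by parts once:
  ∫_0^5/3 −u'' v dx = −[u'(x) v(x)]_0^5/3 + ∫_0^5/3 u'(x) v'(x) dx.
Thus ∫_0^5/3 u'(x) v'(x) dx = ∫_0^5/3 f(x) v(x) dx + [u'(x) v(x)]_0^5/3.
Choose V so that boundary terms are either known or forced to vanish.
u has inhomogeneous Neumann u'(0) = -2, u'(5/3) = -1. [u' v]_0^5/3 = (-1)·v(5/3) − (-2)·v(0) = − v(5/3) + 2·v(0). Take V = H^1(0, 5/3); boundary term becomes part of RHS.
Weak formulation: find u (satisfying any essential BC) such that ∫_0^5/3 u'(x) v'(x) dx = ∫_0^5/3 f v dx − v(5/3) + 2·v(0) for all v ∈ V (Neumann data are natural BCs: they enter the RHS as boundary terms).
Substituting f(x) = 4*cos(9*π*x/5) - 3/5, the right-hand side is ∫_0^5/3 (4*cos(9*π*x/5) - 3/5) v dx − v(5/3) + 2·v(0).
Compatibility check (pure Neumann): taking v ≡ 1 ∈ V gives 0 = ∫_0^5/3 f dx + (-1) − (-2), i.e. ∫_0^5/3 f dx must equal u'(0) − u'(5/3) = -1. Indeed ∫_0^5/3 (4*cos(9*π*x/5) - 3/5) dx = -1, so the data are compatible. The solution is then unique only up to an additive constant (fix it e.g. by requiring ∫_0^5/3 u dx = 0).


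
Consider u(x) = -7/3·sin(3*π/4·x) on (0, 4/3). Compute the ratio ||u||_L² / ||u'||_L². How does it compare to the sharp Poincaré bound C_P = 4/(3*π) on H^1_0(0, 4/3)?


||u||_L² / ||u'||_L² = 4/(3*π) = C_P.

u(x) = -7/3·sin(3*π/4·x), so u'(x) = -7*π*cos(3*π*x/4)/4.
Writing u(x) = A·sin(kπx/L) with A = -7/3 and k = 1, use ∫_0^L sin²(kπx/L) dx = L/2 and ∫_0^L cos²(kπx/L) dx = L/2.
u² = 49/9·sin²(3*π/4·x) and (u')² = 49*π^2/16·cos²(3*π/4·x), and each of sin², cos² integrates to L/2 = 2/3 over (0, 4/3).
∫_0^4/3 u² dx = 98/27, so ||u||_L² = 7*sqrt(6)/9.
∫_0^4/3 (u')² dx = 49*π^2/24, so ||u'||_L² = 7*sqrt(6)*π/12.
Ratio ||u||_L² / ||u'||_L² = 4/(3*π).
Sharp Poincaré constant on H^1_0(0, 4/3) is C_P = L/π = 4/(3*π), achieved by sin(3*π/4·x).
This is the k = 1 eigenfunction (up to amplitude), so the ratio equals the sharp Poincaré constant exactly.


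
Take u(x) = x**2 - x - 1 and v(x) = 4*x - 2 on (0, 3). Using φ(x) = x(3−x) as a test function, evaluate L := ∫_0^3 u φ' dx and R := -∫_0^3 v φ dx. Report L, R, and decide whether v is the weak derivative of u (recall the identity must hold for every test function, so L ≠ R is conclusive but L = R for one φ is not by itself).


LHS = -9, RHS = -18. No, v is not the weak derivative of u.

u(x) = x**2 - x - 1, classical derivative u'(x) = 2*x - 1.
φ(x) = x(3−x), so φ'(x) = 3 - 2*x.
Note φ(0) = φ(3) = 0, so the boundary term u·φ vanishes.
LHS = ∫_0^3 u(x) φ'(x) dx = ∫_0^3 (-2*x^3 + 5*x^2 - x - 3) dx. Term by term:
  ∫_0^3 -2*x^3 dx = -81/2;  ∫_0^3 5*x^2 dx = 45;  ∫_0^3 -x dx = -9/2;
  ∫_0^3 -3 dx = -9.
Sum: -81/2 + 45 − 9/2 − 9 = -9.
So LHS = -9.
∫_0^3 v(x) φ(x) dx = ∫_0^3 (-4*x^3 + 14*x^2 - 6*x) dx. Term by term:
  ∫_0^3 -4*x^3 dx = -81;  ∫_0^3 14*x^2 dx = 126;  ∫_0^3 -6*x dx = -27.
Sum: -81 + 126 − 27 = 18.
So RHS = -∫_0^3 v(x) φ(x) dx = -18.
LHS − RHS = 9 ≠ 0, so the identity fails.
(For a valid weak derivative the identity must hold for EVERY test function, in particular this one. The failure shows v is NOT the weak derivative of u.)
Correct weak derivative would be u'(x) = 2*x - 1.


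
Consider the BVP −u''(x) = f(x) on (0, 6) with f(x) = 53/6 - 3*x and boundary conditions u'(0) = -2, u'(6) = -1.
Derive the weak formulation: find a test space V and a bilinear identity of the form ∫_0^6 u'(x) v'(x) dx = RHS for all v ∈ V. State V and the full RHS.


V = H^1(0, 6) (v unrestricted at boundary; u is determined up to an additive constant); weak form: ∫_0^6 u'v' dx = ∫_0^6 (53/6 - 3*x) v dx − v(6) + 2·v(0) for all v ∈ V.

Multiply both sides by a test function v and integrate from 0 to 6:
  ∫_0^6 −u''(x) v(x) dx = ∫_0^6 f(x) v(x) dx.
Integrate the LHS by parts once:
  ∫_0^6 −u'' v dx = −[u'(x) v(x)]_0^6 + ∫_0^6 u'(x) v'(x) dx.
Thus ∫_0^6 u'(x) v'(x) dx = ∫_0^6 f(x) v(x) dx + [u'(x) v(x)]_0^6.
Choose V so that boundary terms are either known or forced to vanish.
u has inhomogeneous Neumann u'(0) = -2, u'(6) = -1. [u' v]_0^6 = (-1)·v(6) − (-2)·v(0) = − v(6) + 2·v(0). Take V = H^1(0, 6); boundary term becomes part of RHS.
Weak formulation: find u (satisfying any essential BC) such that ∫_0^6 u'(x) v'(x) dx = ∫_0^6 f v dx − v(6) + 2·v(0) for all v ∈ V (Neumann data are natural BCs: they enter the RHS as boundary terms).
Substituting f(x) = 53/6 - 3*x, the right-hand side is ∫_0^6 (53/6 - 3*x) v dx − v(6) + 2·v(0).
Compatibility check (pure Neumann): taking v ≡ 1 ∈ V gives 0 = ∫_0^6 f dx + (-1) − (-2), i.e. ∫_0^6 f dx must equal u'(0) − u'(6) = -1. Indeed ∫_0^6 (53/6 - 3*x) dx = -1, so the data are compatible. The solution is then unique only up to an additive constant (fix it e.g. by requiring ∫_0^6 u dx = 0).


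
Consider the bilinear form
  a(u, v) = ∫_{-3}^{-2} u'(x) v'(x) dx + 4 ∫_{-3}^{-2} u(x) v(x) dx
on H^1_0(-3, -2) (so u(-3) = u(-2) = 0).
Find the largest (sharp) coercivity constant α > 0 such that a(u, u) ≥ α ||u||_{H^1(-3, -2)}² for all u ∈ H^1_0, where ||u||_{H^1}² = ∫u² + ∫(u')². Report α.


α = 1

Coercivity of a(·,·) on H^1_0(-3, -2) means a(u, u) ≥ α ||u||_{H^1}² for every u ∈ H^1_0.
The interval has length L = 1, and Poincaré/coercivity depend only on L. Here a(u, u) = ∫(u')² + (4)·∫u².
Here c = 4 ≥ 1, so a(u,u) = ∫(u')² + c∫u² ≥ ∫(u')² + ∫u² = ||u||_{H^1}², i.e. α = 1 works. No larger α is possible: a(u,u) ≥ α||u||_{H^1}² means (1−α)∫(u')² ≥ (α−c)∫u², and for the modes u_n = sin(nπ(x−x₀)/L) (x₀ the left endpoint) one has ∫u_n²/∫(u_n')² = (L/(nπ))² → 0, so a(u_n,u_n)/||u_n||_{H^1}² → 1. Hence the optimal constant is α = 1.
Therefore α = 1.


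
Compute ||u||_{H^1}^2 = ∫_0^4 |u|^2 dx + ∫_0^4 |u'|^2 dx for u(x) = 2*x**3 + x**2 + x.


||u||_{H^1}^2 = 2368004/105

The H^1 norm (squared) on an interval (0, L) is
  ||u||_{H^1}^2 = ∫_0^L u(x)^2 dx + ∫_0^L u'(x)^2 dx.
Compute u'(x) = 6*x**2 + 2*x + 1.
Then u(x)^2 = 4*x**6 + 4*x**5 + 5*x**4 + 2*x**3 + x**2 and u'(x)^2 = 36*x**4 + 24*x**3 + 16*x**2 + 4*x + 1.
Integrate each monomial from 0 to 4 using ∫_0^4 c·x^n dx = c·4^(n+1)/(n+1):
  ∫_0^4 u(x)^2 dx = ∫_0^4 (4*x^6 + 4*x^5 + 5*x^4 + 2*x^3 + x^2) dx. Term by term:
    ∫_0^4 4*x^6 dx = 65536/7;  ∫_0^4 4*x^5 dx = 8192/3;  ∫_0^4 5*x^4 dx = 1024;
    ∫_0^4 2*x^3 dx = 128;  ∫_0^4 x^2 dx = 64/3.
  Sum: 65536/7 + 8192/3 + 1024 + 128 + 64/3 = 92864/7.
  ∫_0^4 u'(x)^2 dx = ∫_0^4 (36*x^4 + 24*x^3 + 16*x^2 + 4*x + 1) dx. Term by term:
    ∫_0^4 36*x^4 dx = 36864/5;  ∫_0^4 24*x^3 dx = 1536;  ∫_0^4 16*x^2 dx = 1024/3;
    ∫_0^4 4*x dx = 32;  ∫_0^4 1 dx = 4.
  Sum: 36864/5 + 1536 + 1024/3 + 32 + 4 = 139292/15.
Adding: ||u||_{H^1}^2 = 92864/7 + 139292/15 = 2368004/105.


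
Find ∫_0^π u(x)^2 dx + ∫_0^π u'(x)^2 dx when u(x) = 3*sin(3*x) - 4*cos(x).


||u||_{H^1(0,π)}^2 = 61*π

u'(x) = 4*sin(x) + 9*cos(3*x).
Expand u² and (u')² and integrate term by term on (0, π), using: for integers n ≥ 1, ∫_0^π sin²(nx) dx = ∫_0^π cos²(nx) dx = π/2; for n ≠ n', ∫_0^π sin(nx)sin(n'x) dx = ∫_0^π cos(nx)cos(n'x) dx = 0; and by product-to-sum, ∫_0^π sin(nx)cos(n'x) dx = ½∫_0^π [sin((n+n')x) + sin((n−n')x)] dx, which is 0 when n+n' is even and 2n/(n²−n'²) when n+n' is odd (it need not vanish on (0, π)).
  u² squared terms: (-4)²·∫cos(x)² dx = 16·π/2 = 8*π;  (3)²·∫sin(3x)² dx = 9·π/2 = 9*π/2.
  u² cross terms: 2·(-4)·(3)·∫cos(x)·sin(3x) dx = -24·(0) = 0.
  So ∫_0^π u² dx = 8*π + 9*π/2 + 0 = 25*π/2.
  (u')² squared terms: (4)²·∫sin(x)² dx = 16·π/2 = 8*π;  (9)²·∫cos(3x)² dx = 81·π/2 = 81*π/2.
  (u')² cross terms: 2·(4)·(9)·∫sin(x)·cos(3x) dx = 72·(0) = 0.
  So ∫_0^π (u')² dx = 8*π + 81*π/2 + 0 = 97*π/2.
||u||_{H^1}^2 = (25*π/2) + (97*π/2) = 61*π.


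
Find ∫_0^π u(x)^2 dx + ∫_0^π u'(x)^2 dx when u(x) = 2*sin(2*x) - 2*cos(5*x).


||u||_{H^1(0,π)}^2 = 832/21 + 62*π

u'(x) = 10*sin(5*x) + 4*cos(2*x).
Expand u² and (u')² and integrate term by term on (0, π), using: for integers n ≥ 1, ∫_0^π sin²(nx) dx = ∫_0^π cos²(nx) dx = π/2; for n ≠ n', ∫_0^π sin(nx)sin(n'x) dx = ∫_0^π cos(nx)cos(n'x) dx = 0; and by product-to-sum, ∫_0^π sin(nx)cos(n'x) dx = ½∫_0^π [sin((n+n')x) + sin((n−n')x)] dx, which is 0 when n+n' is even and 2n/(n²−n'²) when n+n' is odd (it need not vanish on (0, π)).
  u² squared terms: (-2)²·∫cos(5x)² dx = 4·π/2 = 2*π;  (2)²·∫sin(2x)² dx = 4·π/2 = 2*π.
  u² cross terms: 2·(-2)·(2)·∫cos(5x)·sin(2x) dx = -8·(-4/21) = 32/21.
  So ∫_0^π u² dx = 2*π + 2*π + 32/21 = 32/21 + 4*π.
  (u')² squared terms: (4)²·∫cos(2x)² dx = 16·π/2 = 8*π;  (10)²·∫sin(5x)² dx = 100·π/2 = 50*π.
  (u')² cross terms: 2·(4)·(10)·∫cos(2x)·sin(5x) dx = 80·(10/21) = 800/21.
  So ∫_0^π (u')² dx = 8*π + 50*π + 800/21 = 800/21 + 58*π.
||u||_{H^1}^2 = (32/21 + 4*π) + (800/21 + 58*π) = 832/21 + 62*π.


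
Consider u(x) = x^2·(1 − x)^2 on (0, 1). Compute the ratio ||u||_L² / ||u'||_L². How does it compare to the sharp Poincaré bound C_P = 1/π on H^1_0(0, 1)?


||u||_L² / ||u'||_L² = sqrt(3)/6 < C_P = 1/π.

u(x) = x^2·(1 − x)^2, so u'(x) = 2*x*(x - 1)*(2*x - 1).
u(x) = x^2·(1 − x)^2 vanishes at x = 0 and x = 1, so u ∈ H^1_0(0, 1). Differentiate via the product rule and integrate the resulting polynomials term by term.
  ∫_0^1 u² dx = ∫_0^1 (x^8 - 4*x^7 + 6*x^6 - 4*x^5 + x^4) dx. Term by term:
    ∫_0^1 x^8 dx = 1/9;  ∫_0^1 -4*x^7 dx = -1/2;  ∫_0^1 6*x^6 dx = 6/7;
    ∫_0^1 -4*x^5 dx = -2/3;  ∫_0^1 x^4 dx = 1/5.
  Sum: 1/9 − 1/2 + 6/7 − 2/3 + 1/5 = 1/630.
  ∫_0^1 (u')² dx = ∫_0^1 (16*x^6 - 48*x^5 + 52*x^4 - 24*x^3 + 4*x^2) dx. Term by term:
    ∫_0^1 16*x^6 dx = 16/7;  ∫_0^1 -48*x^5 dx = -8;  ∫_0^1 52*x^4 dx = 52/5;
    ∫_0^1 -24*x^3 dx = -6;  ∫_0^1 4*x^2 dx = 4/3.
  Sum: 16/7 − 8 + 52/5 − 6 + 4/3 = 2/105.
∫_0^1 u² dx = 1/630, so ||u||_L² = sqrt(70)/210.
∫_0^1 (u')² dx = 2/105, so ||u'||_L² = sqrt(210)/105.
Ratio ||u||_L² / ||u'||_L² = sqrt(3)/6.
Sharp Poincaré constant on H^1_0(0, 1) is C_P = L/π = 1/π, achieved by sin(π·x).
A polynomial bump cannot attain the sharp Poincaré constant (only the first sine eigenfunction does), so the ratio is strictly less than C_P, consistent with ||u||_L² ≤ C_P ||u'||_L².


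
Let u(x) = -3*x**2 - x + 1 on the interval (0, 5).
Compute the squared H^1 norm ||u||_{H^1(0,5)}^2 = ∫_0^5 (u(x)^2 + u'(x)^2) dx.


||u||_{H^1}^2 = 47935/6

The H^1 norm (squared) on an interval (0, L) is
  ||u||_{H^1}^2 = ∫_0^L u(x)^2 dx + ∫_0^L u'(x)^2 dx.
Compute u'(x) = -6*x - 1.
Then u(x)^2 = 9*x**4 + 6*x**3 - 5*x**2 - 2*x + 1 and u'(x)^2 = 36*x**2 + 12*x + 1.
Integrate each monomial from 0 to 5 using ∫_0^5 c·x^n dx = c·5^(n+1)/(n+1):
  ∫_0^5 u(x)^2 dx = ∫_0^5 (9*x^4 + 6*x^3 - 5*x^2 - 2*x + 1) dx. Term by term:
    ∫_0^5 9*x^4 dx = 5625;  ∫_0^5 6*x^3 dx = 1875/2;  ∫_0^5 -5*x^2 dx = -625/3;
    ∫_0^5 -2*x dx = -25;  ∫_0^5 1 dx = 5.
  Sum: 5625 + 1875/2 − 625/3 − 25 + 5 = 38005/6.
  ∫_0^5 u'(x)^2 dx = ∫_0^5 (36*x^2 + 12*x + 1) dx. Term by term:
    ∫_0^5 36*x^2 dx = 1500;  ∫_0^5 12*x dx = 150;  ∫_0^5 1 dx = 5.
  Sum: 1500 + 150 + 5 = 1655.
Adding: ||u||_{H^1}^2 = 38005/6 + 1655 = 47935/6.


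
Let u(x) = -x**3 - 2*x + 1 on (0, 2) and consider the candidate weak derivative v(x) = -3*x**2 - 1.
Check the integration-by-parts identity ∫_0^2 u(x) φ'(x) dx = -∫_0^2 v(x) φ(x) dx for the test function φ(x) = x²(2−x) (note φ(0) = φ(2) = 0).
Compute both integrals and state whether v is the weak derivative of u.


LHS = 136/15, RHS = 116/15. No, v is not the weak derivative of u.

u(x) = -x**3 - 2*x + 1, classical derivative u'(x) = -3*x**2 - 2.
φ(x) = x²(2−x), so φ'(x) = x*(4 - 3*x).
Note φ(0) = φ(2) = 0, so the boundary term u·φ vanishes.
LHS = ∫_0^2 u(x) φ'(x) dx = ∫_0^2 (3*x^5 - 4*x^4 + 6*x^3 - 11*x^2 + 4*x) dx. Term by term:
  ∫_0^2 3*x^5 dx = 32;  ∫_0^2 -4*x^4 dx = -128/5;  ∫_0^2 6*x^3 dx = 24;
  ∫_0^2 -11*x^2 dx = -88/3;  ∫_0^2 4*x dx = 8.
Sum: 32 − 128/5 + 24 − 88/3 + 8 = 136/15.
So LHS = 136/15.
∫_0^2 v(x) φ(x) dx = ∫_0^2 (3*x^5 - 6*x^4 + x^3 - 2*x^2) dx. Term by term:
  ∫_0^2 3*x^5 dx = 32;  ∫_0^2 -6*x^4 dx = -192/5;  ∫_0^2 x^3 dx = 4;
  ∫_0^2 -2*x^2 dx = -16/3.
Sum: 32 − 192/5 + 4 − 16/3 = -116/15.
So RHS = -∫_0^2 v(x) φ(x) dx = 116/15.
LHS − RHS = 4/3 ≠ 0, so the identity fails.
(For a valid weak derivative the identity must hold for EVERY test function, in particular this one. The failure shows v is NOT the weak derivative of u.)
Correct weak derivative would be u'(x) = -3*x**2 - 2.


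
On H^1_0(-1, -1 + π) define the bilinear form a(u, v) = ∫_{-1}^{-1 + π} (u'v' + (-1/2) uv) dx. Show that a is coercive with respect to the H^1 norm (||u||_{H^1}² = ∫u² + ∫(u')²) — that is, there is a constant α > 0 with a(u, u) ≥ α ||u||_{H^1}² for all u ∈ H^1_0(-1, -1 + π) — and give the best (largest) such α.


α = 1/4

Coercivity of a(·,·) on H^1_0(-1, -1 + π) means a(u, u) ≥ α ||u||_{H^1}² for every u ∈ H^1_0.
The interval has length L = π, and Poincaré/coercivity depend only on L. Here a(u, u) = ∫(u')² + (-1/2)·∫u².
Here c = -1/2 < 0 with |c| < (π/L)² = 1, so coercivity still holds. The condition a(u,u) ≥ α||u||_{H^1}² reads (1−α)∫(u')² ≥ (α−c)∫u². Any admissible α is ≤ 1 (rapidly oscillating u have ∫u²/∫(u')² → 0), and α = 1 would force 0 ≥ (1−c)∫u², impossible since c < 1; so 1−α > 0. By the sharp Poincaré inequality on H^1_0 of an interval of length L, ∫(u')² ≥ (π/L)²∫u² with equality for the first sine mode sin(π(x−x₀)/L) (x₀ the left endpoint), so the inequality holds for all u iff (1−α)(π/L)² ≥ α − c, i.e. α ≤ ((π/L)² + c)/((π/L)² + 1) = (1 + c(L/π)²)/(1 + (L/π)²). (Direct route, valid since c ≤ 0: Poincaré gives c∫u² ≥ c(L/π)²∫(u')², so a(u,u) ≥ (1 + c(L/π)²)∫(u')², while ||u||_{H^1}² ≤ (1 + (L/π)²)∫(u')²; dividing yields the same α.) With (π/L)² = 1 and c = -1/2, the largest admissible constant is α = ((π/L)² + c)/((π/L)² + 1).
Simplifying, α = 1/4.


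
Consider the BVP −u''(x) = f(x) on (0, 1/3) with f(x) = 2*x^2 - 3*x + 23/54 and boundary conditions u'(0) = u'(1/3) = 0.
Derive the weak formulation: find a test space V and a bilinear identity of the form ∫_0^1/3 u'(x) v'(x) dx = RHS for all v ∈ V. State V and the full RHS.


V = H^1(0, 1/3) (no boundary constraint on v; u is determined up to an additive constant); weak form: ∫_0^1/3 u'v' dx = ∫_0^1/3 (2*x^2 - 3*x + 23/54) v dx for all v ∈ V.

Multiply both sides by a test function v and integrate from 0 to 1/3:
  ∫_0^1/3 −u''(x) v(x) dx = ∫_0^1/3 f(x) v(x) dx.
Integrate the LHS by parts once:
  ∫_0^1/3 −u'' v dx = −[u'(x) v(x)]_0^1/3 + ∫_0^1/3 u'(x) v'(x) dx.
Thus ∫_0^1/3 u'(x) v'(x) dx = ∫_0^1/3 f(x) v(x) dx + [u'(x) v(x)]_0^1/3.
Choose V so that boundary terms are either known or forced to vanish.
u has homogeneous Neumann: u'(0) = u'(1/3) = 0. So [u' v]_0^1/3 = 0·v(1/3) − 0·v(0) = 0 for any v; take V = H^1(0, 1/3).
Weak formulation: find u (satisfying any essential BC) such that ∫_0^1/3 u'(x) v'(x) dx = ∫_0^1/3 f v dx for all v ∈ V (homogeneous Neumann, so boundary terms vanish).
Substituting f(x) = 2*x^2 - 3*x + 23/54, the right-hand side is ∫_0^1/3 (2*x^2 - 3*x + 23/54) v dx.
Compatibility check (pure Neumann): taking v ≡ 1 ∈ V gives 0 = ∫_0^1/3 f dx + (0) − (0), i.e. ∫_0^1/3 f dx must equal u'(0) − u'(1/3) = 0. Indeed ∫_0^1/3 (2*x^2 - 3*x + 23/54) dx = 0, so the data are compatible. The solution is then unique only up to an additive constant (fix it e.g. by requiring ∫_0^1/3 u dx = 0).


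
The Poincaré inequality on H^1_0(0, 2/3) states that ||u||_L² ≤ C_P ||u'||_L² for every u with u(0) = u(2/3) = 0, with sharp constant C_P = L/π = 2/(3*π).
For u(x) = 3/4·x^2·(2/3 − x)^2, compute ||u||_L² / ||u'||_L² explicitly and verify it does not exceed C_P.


||u||_L² / ||u'||_L² = sqrt(3)/9 < C_P = 2/(3*π).

u(x) = 3/4·x^2·(2/3 − x)^2, so u'(x) = x*(3*x - 2)*(3*x - 1)/3.
u(x) = 3/4·x^2·(2/3 − x)^2 vanishes at x = 0 and x = 2/3, so u ∈ H^1_0(0, 2/3). Differentiate via the product rule and integrate the resulting polynomials term by term.
  ∫_0^2/3 u² dx = ∫_0^2/3 (9*x^8/16 - 3*x^7/2 + 3*x^6/2 - 2*x^5/3 + x^4/9) dx. Term by term:
    ∫_0^2/3 9*x^8/16 dx = 32/19683;  ∫_0^2/3 -3*x^7/2 dx = -16/2187;  ∫_0^2/3 3*x^6/2 dx = 64/5103;
    ∫_0^2/3 -2*x^5/3 dx = -64/6561;  ∫_0^2/3 x^4/9 dx = 32/10935.
  Sum: 32/19683 − 16/2187 + 64/5103 − 64/6561 + 32/10935 = 16/688905.
  ∫_0^2/3 (u')² dx = ∫_0^2/3 (9*x^6 - 18*x^5 + 13*x^4 - 4*x^3 + 4*x^2/9) dx. Term by term:
    ∫_0^2/3 9*x^6 dx = 128/1701;  ∫_0^2/3 -18*x^5 dx = -64/243;  ∫_0^2/3 13*x^4 dx = 416/1215;
    ∫_0^2/3 -4*x^3 dx = -16/81;  ∫_0^2/3 4*x^2/9 dx = 32/729.
  Sum: 128/1701 − 64/243 + 416/1215 − 16/81 + 32/729 = 16/25515.
∫_0^2/3 u² dx = 16/688905, so ||u||_L² = 4*sqrt(105)/8505.
∫_0^2/3 (u')² dx = 16/25515, so ||u'||_L² = 4*sqrt(35)/945.
Ratio ||u||_L² / ||u'||_L² = sqrt(3)/9.
Sharp Poincaré constant on H^1_0(0, 2/3) is C_P = L/π = 2/(3*π), achieved by sin(3*π/2·x).
A polynomial bump cannot attain the sharp Poincaré constant (only the first sine eigenfunction does), so the ratio is strictly less than C_P, consistent with ||u||_L² ≤ C_P ||u'||_L².


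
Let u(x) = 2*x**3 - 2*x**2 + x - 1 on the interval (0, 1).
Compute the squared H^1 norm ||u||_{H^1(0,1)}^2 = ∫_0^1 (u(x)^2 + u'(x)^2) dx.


||u||_{H^1}^2 = 214/105

The H^1 norm (squared) on an interval (0, L) is
  ||u||_{H^1}^2 = ∫_0^L u(x)^2 dx + ∫_0^L u'(x)^2 dx.
Compute u'(x) = 6*x**2 - 4*x + 1.
Then u(x)^2 = 4*x**6 - 8*x**5 + 8*x**4 - 8*x**3 + 5*x**2 - 2*x + 1 and u'(x)^2 = 36*x**4 - 48*x**3 + 28*x**2 - 8*x + 1.
Integrate each monomial from 0 to 1 using ∫_0^1 c·x^n dx = c·1^(n+1)/(n+1):
  ∫_0^1 u(x)^2 dx = ∫_0^1 (4*x^6 - 8*x^5 + 8*x^4 - 8*x^3 + 5*x^2 - 2*x + 1) dx. Term by term:
    ∫_0^1 4*x^6 dx = 4/7;  ∫_0^1 -8*x^5 dx = -4/3;  ∫_0^1 8*x^4 dx = 8/5;
    ∫_0^1 -8*x^3 dx = -2;  ∫_0^1 5*x^2 dx = 5/3;  ∫_0^1 -2*x dx = -1;
    ∫_0^1 1 dx = 1.
  Sum: 4/7 − 4/3 + 8/5 − 2 + 5/3 − 1 + 1 = 53/105.
  ∫_0^1 u'(x)^2 dx = ∫_0^1 (36*x^4 - 48*x^3 + 28*x^2 - 8*x + 1) dx. Term by term:
    ∫_0^1 36*x^4 dx = 36/5;  ∫_0^1 -48*x^3 dx = -12;  ∫_0^1 28*x^2 dx = 28/3;
    ∫_0^1 -8*x dx = -4;  ∫_0^1 1 dx = 1.
  Sum: 36/5 − 12 + 28/3 − 4 + 1 = 23/15.
Adding: ||u||_{H^1}^2 = 53/105 + 23/15 = 214/105.


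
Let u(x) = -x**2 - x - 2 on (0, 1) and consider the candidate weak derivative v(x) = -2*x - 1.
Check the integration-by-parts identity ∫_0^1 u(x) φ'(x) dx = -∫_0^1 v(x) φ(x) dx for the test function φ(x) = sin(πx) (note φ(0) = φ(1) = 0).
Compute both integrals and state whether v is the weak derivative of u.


LHS = 4/π, RHS = 4/π. Yes, v = u' weakly.

u(x) = -x**2 - x - 2, classical derivative u'(x) = -2*x - 1.
φ(x) = sin(πx), so φ'(x) = π*cos(π*x).
Note φ(0) = φ(1) = 0, so the boundary term u·φ vanishes.
LHS = ∫_0^1 u(x) φ'(x) dx = ∫_0^1 (-π*x^2*cos(π*x) - π*x*cos(π*x) - 2*π*cos(π*x)) dx. Term by term:
  ∫_0^1 -2*π*cos(π*x) dx = 0;  ∫_0^1 -π*x*cos(π*x) dx = 2/π;  ∫_0^1 -π*x^2*cos(π*x) dx = 2/π.
Sum: 0 + 2/π + 2/π = 4/π.
So LHS = 4/π.
∫_0^1 v(x) φ(x) dx = ∫_0^1 (-2*x*sin(π*x) - sin(π*x)) dx. Term by term:
  ∫_0^1 -sin(π*x) dx = -2/π;  ∫_0^1 -2*x*sin(π*x) dx = -2/π.
Sum: -2/π − 2/π = -4/π.
So RHS = -∫_0^1 v(x) φ(x) dx = 4/π.
LHS = RHS, so the identity holds for this test φ.
Moreover u is smooth here and v(x) = u'(x) = -2*x - 1 pointwise, so the identity holds for every test function. Hence v is the weak derivative of u.


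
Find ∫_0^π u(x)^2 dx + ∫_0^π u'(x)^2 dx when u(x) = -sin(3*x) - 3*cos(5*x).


||u||_{H^1(0,π)}^2 = 122*π

u'(x) = 15*sin(5*x) - 3*cos(3*x).
Expand u² and (u')² and integrate term by term on (0, π), using: for integers n ≥ 1, ∫_0^π sin²(nx) dx = ∫_0^π cos²(nx) dx = π/2; for n ≠ n', ∫_0^π sin(nx)sin(n'x) dx = ∫_0^π cos(nx)cos(n'x) dx = 0; and by product-to-sum, ∫_0^π sin(nx)cos(n'x) dx = ½∫_0^π [sin((n+n')x) + sin((n−n')x)] dx, which is 0 when n+n' is even and 2n/(n²−n'²) when n+n' is odd (it need not vanish on (0, π)).
  u² squared terms: (-1)²·∫sin(3x)² dx = 1·π/2 = π/2;  (-3)²·∫cos(5x)² dx = 9·π/2 = 9*π/2.
  u² cross terms: 2·(-1)·(-3)·∫sin(3x)·cos(5x) dx = 6·(0) = 0.
  So ∫_0^π u² dx = π/2 + 9*π/2 + 0 = 5*π.
  (u')² squared terms: (-3)²·∫cos(3x)² dx = 9·π/2 = 9*π/2;  (15)²·∫sin(5x)² dx = 225·π/2 = 225*π/2.
  (u')² cross terms: 2·(-3)·(15)·∫cos(3x)·sin(5x) dx = -90·(0) = 0.
  So ∫_0^π (u')² dx = 9*π/2 + 225*π/2 + 0 = 117*π.
||u||_{H^1}^2 = (5*π) + (117*π) = 122*π.


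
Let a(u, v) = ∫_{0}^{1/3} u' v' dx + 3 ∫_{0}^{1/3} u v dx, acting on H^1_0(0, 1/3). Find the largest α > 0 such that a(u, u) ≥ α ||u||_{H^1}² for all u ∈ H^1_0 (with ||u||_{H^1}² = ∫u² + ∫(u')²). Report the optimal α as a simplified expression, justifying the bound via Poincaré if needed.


α = 1

Coercivity of a(·,·) on H^1_0(0, 1/3) means a(u, u) ≥ α ||u||_{H^1}² for every u ∈ H^1_0.
The interval has length L = 1/3, and Poincaré/coercivity depend only on L. Here a(u, u) = ∫(u')² + (3)·∫u².
Here c = 3 ≥ 1, so a(u,u) = ∫(u')² + c∫u² ≥ ∫(u')² + ∫u² = ||u||_{H^1}², i.e. α = 1 works. No larger α is possible: a(u,u) ≥ α||u||_{H^1}² means (1−α)∫(u')² ≥ (α−c)∫u², and for the modes u_n = sin(nπ(x−x₀)/L) (x₀ the left endpoint) one has ∫u_n²/∫(u_n')² = (L/(nπ))² → 0, so a(u_n,u_n)/||u_n||_{H^1}² → 1. Hence the optimal constant is α = 1.
Therefore α = 1.


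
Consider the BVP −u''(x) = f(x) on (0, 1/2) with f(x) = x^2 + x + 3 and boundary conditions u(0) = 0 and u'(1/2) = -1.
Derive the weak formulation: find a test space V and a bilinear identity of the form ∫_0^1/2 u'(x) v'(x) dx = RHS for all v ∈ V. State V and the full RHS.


V = {v ∈ H^1(0, 1/2) : v(0) = 0} (test functions vanish at x = 0 where u is specified); weak form: ∫_0^1/2 u'v' dx = ∫_0^1/2 (x^2 + x + 3) v dx − v(1/2) for all v ∈ V.

Multiply both sides by a test function v and integrate from 0 to 1/2:
  ∫_0^1/2 −u''(x) v(x) dx = ∫_0^1/2 f(x) v(x) dx.
Integrate the LHS by parts once:
  ∫_0^1/2 −u'' v dx = −[u'(x) v(x)]_0^1/2 + ∫_0^1/2 u'(x) v'(x) dx.
Thus ∫_0^1/2 u'(x) v'(x) dx = ∫_0^1/2 f(x) v(x) dx + [u'(x) v(x)]_0^1/2.
Choose V so that boundary terms are either known or forced to vanish.
Mixed BC: u(0) = 0 (Dirichlet) and u'(1/2) = -1 (Neumann). Define V = {v ∈ H^1(0, 1/2) : v(0) = 0}. Then [u' v]_0^1/2 = u'(1/2)·v(1/2) − u'(0)·0 = − v(1/2).
Weak formulation: find u (satisfying any essential BC) such that ∫_0^1/2 u'(x) v'(x) dx = ∫_0^1/2 f v dx − v(1/2) for all v ∈ V (Dirichlet at 0 absorbed into V; Neumann datum at x = 1/2 contributes the boundary term).
Substituting f(x) = x^2 + x + 3, the right-hand side is ∫_0^1/2 (x^2 + x + 3) v dx − v(1/2).


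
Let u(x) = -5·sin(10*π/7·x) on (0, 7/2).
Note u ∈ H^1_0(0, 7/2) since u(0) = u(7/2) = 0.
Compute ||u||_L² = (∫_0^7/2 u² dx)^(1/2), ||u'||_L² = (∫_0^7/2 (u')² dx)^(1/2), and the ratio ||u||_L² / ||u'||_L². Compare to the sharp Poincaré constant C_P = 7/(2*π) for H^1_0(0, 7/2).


||u||_L² / ||u'||_L² = 7/(10*π) < C_P = 7/(2*π).

u(x) = -5·sin(10*π/7·x), so u'(x) = -50*π*cos(10*π*x/7)/7.
Writing u(x) = A·sin(kπx/L) with A = -5 and k = 5, use ∫_0^L sin²(kπx/L) dx = L/2 and ∫_0^L cos²(kπx/L) dx = L/2.
u² = 25·sin²(10*π/7·x) and (u')² = 2500*π^2/49·cos²(10*π/7·x), and each of sin², cos² integrates to L/2 = 7/4 over (0, 7/2).
∫_0^7/2 u² dx = 175/4, so ||u||_L² = 5*sqrt(7)/2.
∫_0^7/2 (u')² dx = 625*π^2/7, so ||u'||_L² = 25*sqrt(7)*π/7.
Ratio ||u||_L² / ||u'||_L² = 7/(10*π).
Sharp Poincaré constant on H^1_0(0, 7/2) is C_P = L/π = 7/(2*π), achieved by sin(2*π/7·x).
This is the k = 5 harmonic; the ratio L/(kπ) is strictly less than C_P = L/π, consistent with the sharp inequality ||u||_L² ≤ C_P ||u'||_L².


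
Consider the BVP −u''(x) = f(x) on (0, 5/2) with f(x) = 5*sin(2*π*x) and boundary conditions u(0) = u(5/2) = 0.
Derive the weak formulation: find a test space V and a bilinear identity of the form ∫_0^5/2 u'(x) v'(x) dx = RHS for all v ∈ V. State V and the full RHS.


V = H^1_0(0, 5/2) (so v(0) = v(5/2) = 0); weak form: ∫_0^5/2 u'v' dx = ∫_0^5/2 (5*sin(2*π*x)) v dx for all v ∈ V.

Multiply both sides by a test function v and integrate from 0 to 5/2:
  ∫_0^5/2 −u''(x) v(x) dx = ∫_0^5/2 f(x) v(x) dx.
Integrate the LHS by parts once:
  ∫_0^5/2 −u'' v dx = −[u'(x) v(x)]_0^5/2 + ∫_0^5/2 u'(x) v'(x) dx.
Thus ∫_0^5/2 u'(x) v'(x) dx = ∫_0^5/2 f(x) v(x) dx + [u'(x) v(x)]_0^5/2.
Choose V so that boundary terms are either known or forced to vanish.
u is Dirichlet: u(0) = u(5/2) = 0. Let V = H^1_0(0, 5/2); then v(0) = v(5/2) = 0, and [u' v]_0^5/2 = 0.
Weak formulation: find u (satisfying any essential BC) such that ∫_0^5/2 u'(x) v'(x) dx = ∫_0^5/2 f v dx for all v ∈ V.
Substituting f(x) = 5*sin(2*π*x), the right-hand side is ∫_0^5/2 (5*sin(2*π*x)) v dx.


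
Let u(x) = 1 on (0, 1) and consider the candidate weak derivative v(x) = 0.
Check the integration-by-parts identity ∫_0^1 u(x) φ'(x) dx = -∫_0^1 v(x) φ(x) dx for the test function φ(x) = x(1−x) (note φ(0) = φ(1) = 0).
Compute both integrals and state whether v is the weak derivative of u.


LHS = 0, RHS = 0. Yes, v = u' weakly.

u(x) = 1, classical derivative u'(x) = 0.
φ(x) = x(1−x), so φ'(x) = 1 - 2*x.
Note φ(0) = φ(1) = 0, so the boundary term u·φ vanishes.
LHS = ∫_0^1 u(x) φ'(x) dx = ∫_0^1 (1 - 2*x) dx. Term by term:
  ∫_0^1 -2*x dx = -1;  ∫_0^1 1 dx = 1.
Sum: -1 + 1 = 0.
So LHS = 0.
∫_0^1 v(x) φ(x) dx = ∫_0^1 (0) dx. Term by term:
  ∫_0^1 0 dx = 0.
So RHS = -∫_0^1 v(x) φ(x) dx = 0.
LHS = RHS, so the identity holds for this test φ.
Moreover u is smooth here and v(x) = u'(x) = 0 pointwise, so the identity holds for every test function. Hence v is the weak derivative of u.
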